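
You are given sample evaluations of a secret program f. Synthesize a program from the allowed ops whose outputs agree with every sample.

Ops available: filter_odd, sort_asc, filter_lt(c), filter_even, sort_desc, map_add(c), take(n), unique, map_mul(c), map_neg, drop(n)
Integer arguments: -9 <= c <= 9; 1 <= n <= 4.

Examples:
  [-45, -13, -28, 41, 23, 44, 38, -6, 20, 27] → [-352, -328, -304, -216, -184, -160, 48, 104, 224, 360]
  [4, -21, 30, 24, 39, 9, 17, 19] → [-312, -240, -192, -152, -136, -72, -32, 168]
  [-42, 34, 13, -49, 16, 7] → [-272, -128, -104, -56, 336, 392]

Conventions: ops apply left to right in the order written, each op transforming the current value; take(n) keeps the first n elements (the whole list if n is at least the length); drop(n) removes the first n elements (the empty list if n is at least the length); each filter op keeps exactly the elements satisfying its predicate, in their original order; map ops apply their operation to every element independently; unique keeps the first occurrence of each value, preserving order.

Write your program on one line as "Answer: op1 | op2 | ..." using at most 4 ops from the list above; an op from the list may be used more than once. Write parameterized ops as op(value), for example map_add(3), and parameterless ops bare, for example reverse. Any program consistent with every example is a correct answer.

sort_desc | sort_asc | map_mul(-8) | sort_asc

Check, running the answer program on each example:
  [-45, -13, -28, 41, 23, 44, 38, -6, 20, 27] -> [44, 41, 38, 27, 23, 20, -6, -13, -28, -45] -> [-45, -28, -13, -6, 20, 23, 27, 38, 41, 44] -> [360, 224, 104, 48, -160, -184, -216, -304, -328, -352] -> [-352, -328, -304, -216, -184, -160, 48, 104, 224, 360]
  [4, -21, 30, 24, 39, 9, 17, 19] -> [39, 30, 24, 19, 17, 9, 4, -21] -> [-21, 4, 9, 17, 19, 24, 30, 39] -> [168, -32, -72, -136, -152, -192, -240, -312] -> [-312, -240, -192, -152, -136, -72, -32, 168]
  [-42, 34, 13, -49, 16, 7] -> [34, 16, 13, 7, -42, -49] -> [-49, -42, 7, 13, 16, 34] -> [392, 336, -56, -104, -128, -272] -> [-272, -128, -104, -56, 336, 392]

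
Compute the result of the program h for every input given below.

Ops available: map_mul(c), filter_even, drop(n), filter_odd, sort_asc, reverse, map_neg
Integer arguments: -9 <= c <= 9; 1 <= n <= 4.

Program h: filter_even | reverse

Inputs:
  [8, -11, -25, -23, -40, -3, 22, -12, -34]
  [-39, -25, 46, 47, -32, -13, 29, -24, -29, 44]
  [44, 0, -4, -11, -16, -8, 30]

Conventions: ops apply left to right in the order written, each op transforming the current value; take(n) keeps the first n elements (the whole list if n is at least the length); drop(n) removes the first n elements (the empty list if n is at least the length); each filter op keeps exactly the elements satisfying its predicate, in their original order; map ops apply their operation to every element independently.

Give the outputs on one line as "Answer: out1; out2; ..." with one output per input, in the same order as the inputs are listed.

Execution, op by op:
  [8, -11, -25, -23, -40, -3, 22, -12, -34] -> [8, -40, 22, -12, -34] -> [-34, -12, 22, -40, 8]
  [-39, -25, 46, 47, -32, -13, 29, -24, -29, 44] -> [46, -32, -24, 44] -> [44, -24, -32, 46]
  [44, 0, -4, -11, -16, -8, 30] -> [44, 0, -4, -16, -8, 30] -> [30, -8, -16, -4, 0, 44]

[-34, -12, 22, -40, 8]; [44, -24, -32, 46]; [30, -8, -16, -4, 0, 44]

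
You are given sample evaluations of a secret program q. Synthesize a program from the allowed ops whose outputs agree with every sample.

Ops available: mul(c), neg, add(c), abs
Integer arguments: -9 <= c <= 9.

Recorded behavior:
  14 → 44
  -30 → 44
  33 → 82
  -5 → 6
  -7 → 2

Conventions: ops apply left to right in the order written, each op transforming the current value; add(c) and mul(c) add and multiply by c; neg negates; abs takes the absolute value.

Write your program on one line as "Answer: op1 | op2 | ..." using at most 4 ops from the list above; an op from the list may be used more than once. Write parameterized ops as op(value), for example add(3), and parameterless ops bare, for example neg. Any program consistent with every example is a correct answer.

add(-1) | add(9) | mul(2) | abs

Check, running the answer program on each example:
  14 -> 13 -> 22 -> 44 -> 44
  -30 -> -31 -> -22 -> -44 -> 44
  33 -> 32 -> 41 -> 82 -> 82
  -5 -> -6 -> 3 -> 6 -> 6
  -7 -> -8 -> 1 -> 2 -> 2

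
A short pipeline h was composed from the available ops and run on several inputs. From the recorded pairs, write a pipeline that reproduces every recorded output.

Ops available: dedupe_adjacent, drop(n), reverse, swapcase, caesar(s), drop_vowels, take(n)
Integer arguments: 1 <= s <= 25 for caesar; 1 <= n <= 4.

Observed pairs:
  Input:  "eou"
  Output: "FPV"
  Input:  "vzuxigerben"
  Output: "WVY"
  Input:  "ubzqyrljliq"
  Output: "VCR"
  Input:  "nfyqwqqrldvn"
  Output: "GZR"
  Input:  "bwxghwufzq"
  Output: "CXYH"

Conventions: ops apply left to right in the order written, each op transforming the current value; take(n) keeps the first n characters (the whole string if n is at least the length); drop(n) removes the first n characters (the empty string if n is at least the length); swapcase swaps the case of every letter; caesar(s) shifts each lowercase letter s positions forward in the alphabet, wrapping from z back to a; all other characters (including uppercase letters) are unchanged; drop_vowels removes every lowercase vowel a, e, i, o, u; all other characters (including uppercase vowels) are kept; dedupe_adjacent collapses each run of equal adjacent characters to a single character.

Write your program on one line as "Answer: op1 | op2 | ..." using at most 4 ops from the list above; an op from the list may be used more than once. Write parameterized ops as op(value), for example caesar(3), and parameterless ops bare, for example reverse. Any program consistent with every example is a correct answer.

caesar(1) | take(4) | drop_vowels | swapcase

Check, running the answer program on each example:
  "eou" -> "fpv" -> "fpv" -> "fpv" -> "FPV"
  "vzuxigerben" -> "wavyjhfscfo" -> "wavy" -> "wvy" -> "WVY"
  "ubzqyrljliq" -> "vcarzsmkmjr" -> "vcar" -> "vcr" -> "VCR"
  "nfyqwqqrldvn" -> "ogzrxrrsmewo" -> "ogzr" -> "gzr" -> "GZR"
  "bwxghwufzq" -> "cxyhixvgar" -> "cxyh" -> "cxyh" -> "CXYH"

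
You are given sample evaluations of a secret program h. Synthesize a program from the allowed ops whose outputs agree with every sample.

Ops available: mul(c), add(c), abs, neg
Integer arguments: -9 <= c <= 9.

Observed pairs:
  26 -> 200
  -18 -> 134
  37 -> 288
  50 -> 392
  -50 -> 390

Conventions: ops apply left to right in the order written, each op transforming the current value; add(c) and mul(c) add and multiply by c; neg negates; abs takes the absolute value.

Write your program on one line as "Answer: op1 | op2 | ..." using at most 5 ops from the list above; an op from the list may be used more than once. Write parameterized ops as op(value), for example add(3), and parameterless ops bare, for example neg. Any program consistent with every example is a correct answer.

neg | mul(-8) | add(1) | abs | add(-9)

Check, running the answer program on each example:
  26 -> -26 -> 208 -> 209 -> 209 -> 200
  -18 -> 18 -> -144 -> -143 -> 143 -> 134
  37 -> -37 -> 296 -> 297 -> 297 -> 288
  50 -> -50 -> 400 -> 401 -> 401 -> 392
  -50 -> 50 -> -400 -> -399 -> 399 -> 390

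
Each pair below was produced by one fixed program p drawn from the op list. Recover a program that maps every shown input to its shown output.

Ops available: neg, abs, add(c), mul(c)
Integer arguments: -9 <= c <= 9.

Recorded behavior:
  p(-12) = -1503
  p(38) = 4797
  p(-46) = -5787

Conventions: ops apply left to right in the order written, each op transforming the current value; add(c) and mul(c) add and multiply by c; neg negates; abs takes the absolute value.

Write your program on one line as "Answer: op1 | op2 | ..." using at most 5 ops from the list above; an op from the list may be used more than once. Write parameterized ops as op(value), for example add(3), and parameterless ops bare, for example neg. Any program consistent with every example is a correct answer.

mul(-2) | mul(-7) | add(6) | add(-5) | mul(9)

Check, running the answer program on each example:
  -12 -> 24 -> -168 -> -162 -> -167 -> -1503
  38 -> -76 -> 532 -> 538 -> 533 -> 4797
  -46 -> 92 -> -644 -> -638 -> -643 -> -5787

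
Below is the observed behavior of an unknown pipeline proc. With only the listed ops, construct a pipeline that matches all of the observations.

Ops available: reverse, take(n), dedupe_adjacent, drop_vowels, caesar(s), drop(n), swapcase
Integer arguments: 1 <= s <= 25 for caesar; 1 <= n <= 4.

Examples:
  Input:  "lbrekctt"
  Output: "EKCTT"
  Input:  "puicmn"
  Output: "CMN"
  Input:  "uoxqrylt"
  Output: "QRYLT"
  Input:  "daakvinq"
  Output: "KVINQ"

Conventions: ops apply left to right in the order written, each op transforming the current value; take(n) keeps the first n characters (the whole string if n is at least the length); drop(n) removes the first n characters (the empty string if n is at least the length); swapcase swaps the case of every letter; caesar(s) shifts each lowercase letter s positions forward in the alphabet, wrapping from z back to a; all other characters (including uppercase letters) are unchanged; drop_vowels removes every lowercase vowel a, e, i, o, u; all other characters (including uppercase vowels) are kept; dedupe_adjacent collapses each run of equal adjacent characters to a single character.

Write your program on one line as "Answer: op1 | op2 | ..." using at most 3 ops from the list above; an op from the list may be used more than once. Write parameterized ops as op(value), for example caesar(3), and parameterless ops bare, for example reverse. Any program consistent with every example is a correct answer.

drop(3) | swapcase

Check, running the answer program on each example:
  "lbrekctt" -> "ekctt" -> "EKCTT"
  "puicmn" -> "cmn" -> "CMN"
  "uoxqrylt" -> "qrylt" -> "QRYLT"
  "daakvinq" -> "kvinq" -> "KVINQ"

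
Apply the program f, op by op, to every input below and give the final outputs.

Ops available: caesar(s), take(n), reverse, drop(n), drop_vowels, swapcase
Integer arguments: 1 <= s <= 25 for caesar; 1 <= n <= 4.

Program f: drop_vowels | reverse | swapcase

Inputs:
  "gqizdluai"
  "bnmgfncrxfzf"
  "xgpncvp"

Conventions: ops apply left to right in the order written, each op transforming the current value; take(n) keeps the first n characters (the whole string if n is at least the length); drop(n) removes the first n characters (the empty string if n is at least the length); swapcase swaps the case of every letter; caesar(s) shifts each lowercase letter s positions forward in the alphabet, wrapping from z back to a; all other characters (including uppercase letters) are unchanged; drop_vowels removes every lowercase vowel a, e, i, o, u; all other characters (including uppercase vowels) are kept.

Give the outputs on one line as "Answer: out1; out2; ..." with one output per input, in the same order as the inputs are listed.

"LDZQG"; "FZFXRCNFGMNB"; "PVCNPGX"

Execution, op by op:
  "gqizdluai" -> "gqzdl" -> "ldzqg" -> "LDZQG"
  "bnmgfncrxfzf" -> "bnmgfncrxfzf" -> "fzfxrcnfgmnb" -> "FZFXRCNFGMNB"
  "xgpncvp" -> "xgpncvp" -> "pvcnpgx" -> "PVCNPGX"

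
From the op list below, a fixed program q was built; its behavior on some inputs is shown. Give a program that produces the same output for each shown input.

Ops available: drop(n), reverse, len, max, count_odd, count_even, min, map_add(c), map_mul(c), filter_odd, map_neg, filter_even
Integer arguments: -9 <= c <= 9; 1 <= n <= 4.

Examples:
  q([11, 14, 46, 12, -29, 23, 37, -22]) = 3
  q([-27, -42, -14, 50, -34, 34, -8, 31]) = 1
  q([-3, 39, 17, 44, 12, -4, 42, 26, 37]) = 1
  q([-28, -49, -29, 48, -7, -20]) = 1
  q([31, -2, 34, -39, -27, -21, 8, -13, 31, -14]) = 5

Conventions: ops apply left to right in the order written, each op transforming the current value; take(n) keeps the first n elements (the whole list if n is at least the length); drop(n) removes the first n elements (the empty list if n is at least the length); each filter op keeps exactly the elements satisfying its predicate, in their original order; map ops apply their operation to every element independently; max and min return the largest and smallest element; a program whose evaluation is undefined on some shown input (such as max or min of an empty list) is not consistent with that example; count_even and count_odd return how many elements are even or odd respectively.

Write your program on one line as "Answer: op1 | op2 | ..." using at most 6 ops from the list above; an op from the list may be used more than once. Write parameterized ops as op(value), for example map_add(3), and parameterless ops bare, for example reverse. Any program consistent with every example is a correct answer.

map_add(3) | drop(3) | map_add(-3) | filter_odd | map_add(9) | len

Check, running the answer program on each example:
  [11, 14, 46, 12, -29, 23, 37, -22] -> [14, 17, 49, 15, -26, 26, 40, -19] -> [15, -26, 26, 40, -19] -> [12, -29, 23, 37, -22] -> [-29, 23, 37] -> [-20, 32, 46] -> 3
  [-27, -42, -14, 50, -34, 34, -8, 31] -> [-24, -39, -11, 53, -31, 37, -5, 34] -> [53, -31, 37, -5, 34] -> [50, -34, 34, -8, 31] -> [31] -> [40] -> 1
  [-3, 39, 17, 44, 12, -4, 42, 26, 37] -> [0, 42, 20, 47, 15, -1, 45, 29, 40] -> [47, 15, -1, 45, 29, 40] -> [44, 12, -4, 42, 26, 37] -> [37] -> [46] -> 1
  [-28, -49, -29, 48, -7, -20] -> [-25, -46, -26, 51, -4, -17] -> [51, -4, -17] -> [48, -7, -20] -> [-7] -> [2] -> 1
  [31, -2, 34, -39, -27, -21, 8, -13, 31, -14] -> [34, 1, 37, -36, -24, -18, 11, -10, 34, -11] -> [-36, -24, -18, 11, -10, 34, -11] -> [-39, -27, -21, 8, -13, 31, -14] -> [-39, -27, -21, -13, 31] -> [-30, -18, -12, -4, 40] -> 5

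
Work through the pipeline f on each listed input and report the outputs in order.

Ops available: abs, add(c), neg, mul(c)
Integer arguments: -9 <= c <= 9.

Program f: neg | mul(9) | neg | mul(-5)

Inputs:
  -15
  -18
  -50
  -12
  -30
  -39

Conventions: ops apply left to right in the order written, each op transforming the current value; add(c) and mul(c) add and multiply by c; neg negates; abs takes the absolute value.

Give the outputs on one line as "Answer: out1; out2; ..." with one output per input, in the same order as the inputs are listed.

Execution, op by op:
  -15 -> 15 -> 135 -> -135 -> 675
  -18 -> 18 -> 162 -> -162 -> 810
  -50 -> 50 -> 450 -> -450 -> 2250
  -12 -> 12 -> 108 -> -108 -> 540
  -30 -> 30 -> 270 -> -270 -> 1350
  -39 -> 39 -> 351 -> -351 -> 1755

675; 810; 2250; 540; 1350; 1755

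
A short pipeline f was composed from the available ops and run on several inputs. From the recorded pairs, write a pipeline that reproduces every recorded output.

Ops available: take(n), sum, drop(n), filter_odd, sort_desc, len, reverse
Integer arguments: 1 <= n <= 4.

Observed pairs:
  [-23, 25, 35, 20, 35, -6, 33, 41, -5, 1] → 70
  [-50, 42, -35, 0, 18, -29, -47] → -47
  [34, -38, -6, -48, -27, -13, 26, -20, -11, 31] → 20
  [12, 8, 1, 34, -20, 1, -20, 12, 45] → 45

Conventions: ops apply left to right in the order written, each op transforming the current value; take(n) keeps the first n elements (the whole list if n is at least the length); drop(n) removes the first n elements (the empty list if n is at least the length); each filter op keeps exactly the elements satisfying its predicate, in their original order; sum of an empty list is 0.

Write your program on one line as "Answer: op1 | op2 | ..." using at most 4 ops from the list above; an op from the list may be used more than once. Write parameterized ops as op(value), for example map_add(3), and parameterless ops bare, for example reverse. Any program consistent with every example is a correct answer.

drop(3) | drop(3) | filter_odd | sum

Check, running the answer program on each example:
  [-23, 25, 35, 20, 35, -6, 33, 41, -5, 1] -> [20, 35, -6, 33, 41, -5, 1] -> [33, 41, -5, 1] -> [33, 41, -5, 1] -> 70
  [-50, 42, -35, 0, 18, -29, -47] -> [0, 18, -29, -47] -> [-47] -> [-47] -> -47
  [34, -38, -6, -48, -27, -13, 26, -20, -11, 31] -> [-48, -27, -13, 26, -20, -11, 31] -> [26, -20, -11, 31] -> [-11, 31] -> 20
  [12, 8, 1, 34, -20, 1, -20, 12, 45] -> [34, -20, 1, -20, 12, 45] -> [-20, 12, 45] -> [45] -> 45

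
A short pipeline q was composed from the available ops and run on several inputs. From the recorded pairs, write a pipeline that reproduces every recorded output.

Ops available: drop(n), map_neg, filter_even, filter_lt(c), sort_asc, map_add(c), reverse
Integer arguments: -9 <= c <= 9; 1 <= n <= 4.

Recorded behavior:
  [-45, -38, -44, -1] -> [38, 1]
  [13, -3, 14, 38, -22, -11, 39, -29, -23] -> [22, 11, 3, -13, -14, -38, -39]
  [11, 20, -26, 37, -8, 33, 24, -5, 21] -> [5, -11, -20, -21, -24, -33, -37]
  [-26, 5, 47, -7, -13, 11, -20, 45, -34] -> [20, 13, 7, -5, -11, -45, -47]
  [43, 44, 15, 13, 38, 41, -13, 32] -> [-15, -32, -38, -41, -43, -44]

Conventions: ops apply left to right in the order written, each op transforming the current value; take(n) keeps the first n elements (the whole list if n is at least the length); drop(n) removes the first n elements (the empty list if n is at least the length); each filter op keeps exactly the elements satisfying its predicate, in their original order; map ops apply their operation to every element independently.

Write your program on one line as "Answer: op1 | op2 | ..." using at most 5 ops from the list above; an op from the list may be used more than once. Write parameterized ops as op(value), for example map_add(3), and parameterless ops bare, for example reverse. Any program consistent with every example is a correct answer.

reverse | sort_asc | map_neg | drop(2)

Check, running the answer program on each example:
  [-45, -38, -44, -1] -> [-1, -44, -38, -45] -> [-45, -44, -38, -1] -> [45, 44, 38, 1] -> [38, 1]
  [13, -3, 14, 38, -22, -11, 39, -29, -23] -> [-23, -29, 39, -11, -22, 38, 14, -3, 13] -> [-29, -23, -22, -11, -3, 13, 14, 38, 39] -> [29, 23, 22, 11, 3, -13, -14, -38, -39] -> [22, 11, 3, -13, -14, -38, -39]
  [11, 20, -26, 37, -8, 33, 24, -5, 21] -> [21, -5, 24, 33, -8, 37, -26, 20, 11] -> [-26, -8, -5, 11, 20, 21, 24, 33, 37] -> [26, 8, 5, -11, -20, -21, -24, -33, -37] -> [5, -11, -20, -21, -24, -33, -37]
  [-26, 5, 47, -7, -13, 11, -20, 45, -34] -> [-34, 45, -20, 11, -13, -7, 47, 5, -26] -> [-34, -26, -20, -13, -7, 5, 11, 45, 47] -> [34, 26, 20, 13, 7, -5, -11, -45, -47] -> [20, 13, 7, -5, -11, -45, -47]
  [43, 44, 15, 13, 38, 41, -13, 32] -> [32, -13, 41, 38, 13, 15, 44, 43] -> [-13, 13, 15, 32, 38, 41, 43, 44] -> [13, -13, -15, -32, -38, -41, -43, -44] -> [-15, -32, -38, -41, -43, -44]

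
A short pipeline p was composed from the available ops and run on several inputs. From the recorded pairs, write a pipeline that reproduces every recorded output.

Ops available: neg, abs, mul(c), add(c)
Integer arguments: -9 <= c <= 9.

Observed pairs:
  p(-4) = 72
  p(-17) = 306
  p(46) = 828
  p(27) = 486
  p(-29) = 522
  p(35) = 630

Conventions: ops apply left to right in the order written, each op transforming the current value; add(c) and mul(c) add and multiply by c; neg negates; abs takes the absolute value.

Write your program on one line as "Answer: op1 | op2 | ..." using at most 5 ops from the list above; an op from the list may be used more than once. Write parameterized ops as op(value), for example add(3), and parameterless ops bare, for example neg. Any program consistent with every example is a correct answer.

neg | mul(-6) | mul(3) | abs

Check, running the answer program on each example:
  -4 -> 4 -> -24 -> -72 -> 72
  -17 -> 17 -> -102 -> -306 -> 306
  46 -> -46 -> 276 -> 828 -> 828
  27 -> -27 -> 162 -> 486 -> 486
  -29 -> 29 -> -174 -> -522 -> 522
  35 -> -35 -> 210 -> 630 -> 630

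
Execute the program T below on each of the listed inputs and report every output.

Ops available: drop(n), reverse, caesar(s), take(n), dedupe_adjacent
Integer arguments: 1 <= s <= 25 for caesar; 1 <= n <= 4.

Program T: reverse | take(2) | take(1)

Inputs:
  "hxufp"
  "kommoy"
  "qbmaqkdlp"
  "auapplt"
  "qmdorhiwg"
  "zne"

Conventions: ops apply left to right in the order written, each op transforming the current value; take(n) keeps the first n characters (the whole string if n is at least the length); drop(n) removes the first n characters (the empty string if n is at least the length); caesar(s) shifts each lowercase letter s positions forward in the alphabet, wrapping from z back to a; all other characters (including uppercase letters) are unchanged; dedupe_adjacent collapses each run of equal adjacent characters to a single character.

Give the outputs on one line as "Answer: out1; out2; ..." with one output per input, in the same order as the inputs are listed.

Execution, op by op:
  "hxufp" -> "pfuxh" -> "pf" -> "p"
  "kommoy" -> "yommok" -> "yo" -> "y"
  "qbmaqkdlp" -> "pldkqambq" -> "pl" -> "p"
  "auapplt" -> "tlppaua" -> "tl" -> "t"
  "qmdorhiwg" -> "gwihrodmq" -> "gw" -> "g"
  "zne" -> "enz" -> "en" -> "e"

"p"; "y"; "p"; "t"; "g"; "e"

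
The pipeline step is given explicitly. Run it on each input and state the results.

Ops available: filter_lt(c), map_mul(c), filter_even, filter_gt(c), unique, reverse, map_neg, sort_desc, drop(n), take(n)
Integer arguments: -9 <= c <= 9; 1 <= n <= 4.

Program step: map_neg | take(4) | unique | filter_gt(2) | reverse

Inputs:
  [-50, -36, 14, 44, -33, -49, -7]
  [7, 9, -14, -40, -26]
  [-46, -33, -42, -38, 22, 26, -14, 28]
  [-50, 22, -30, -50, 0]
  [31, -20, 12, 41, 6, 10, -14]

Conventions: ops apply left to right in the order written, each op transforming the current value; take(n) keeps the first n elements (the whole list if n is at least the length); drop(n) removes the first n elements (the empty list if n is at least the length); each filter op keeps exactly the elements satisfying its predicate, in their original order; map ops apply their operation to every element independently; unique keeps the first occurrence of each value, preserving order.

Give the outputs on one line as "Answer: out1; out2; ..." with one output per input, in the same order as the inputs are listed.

Execution, op by op:
  [-50, -36, 14, 44, -33, -49, -7] -> [50, 36, -14, -44, 33, 49, 7] -> [50, 36, -14, -44] -> [50, 36, -14, -44] -> [50, 36] -> [36, 50]
  [7, 9, -14, -40, -26] -> [-7, -9, 14, 40, 26] -> [-7, -9, 14, 40] -> [-7, -9, 14, 40] -> [14, 40] -> [40, 14]
  [-46, -33, -42, -38, 22, 26, -14, 28] -> [46, 33, 42, 38, -22, -26, 14, -28] -> [46, 33, 42, 38] -> [46, 33, 42, 38] -> [46, 33, 42, 38] -> [38, 42, 33, 46]
  [-50, 22, -30, -50, 0] -> [50, -22, 30, 50, 0] -> [50, -22, 30, 50] -> [50, -22, 30] -> [50, 30] -> [30, 50]
  [31, -20, 12, 41, 6, 10, -14] -> [-31, 20, -12, -41, -6, -10, 14] -> [-31, 20, -12, -41] -> [-31, 20, -12, -41] -> [20] -> [20]

[36, 50]; [40, 14]; [38, 42, 33, 46]; [30, 50]; [20]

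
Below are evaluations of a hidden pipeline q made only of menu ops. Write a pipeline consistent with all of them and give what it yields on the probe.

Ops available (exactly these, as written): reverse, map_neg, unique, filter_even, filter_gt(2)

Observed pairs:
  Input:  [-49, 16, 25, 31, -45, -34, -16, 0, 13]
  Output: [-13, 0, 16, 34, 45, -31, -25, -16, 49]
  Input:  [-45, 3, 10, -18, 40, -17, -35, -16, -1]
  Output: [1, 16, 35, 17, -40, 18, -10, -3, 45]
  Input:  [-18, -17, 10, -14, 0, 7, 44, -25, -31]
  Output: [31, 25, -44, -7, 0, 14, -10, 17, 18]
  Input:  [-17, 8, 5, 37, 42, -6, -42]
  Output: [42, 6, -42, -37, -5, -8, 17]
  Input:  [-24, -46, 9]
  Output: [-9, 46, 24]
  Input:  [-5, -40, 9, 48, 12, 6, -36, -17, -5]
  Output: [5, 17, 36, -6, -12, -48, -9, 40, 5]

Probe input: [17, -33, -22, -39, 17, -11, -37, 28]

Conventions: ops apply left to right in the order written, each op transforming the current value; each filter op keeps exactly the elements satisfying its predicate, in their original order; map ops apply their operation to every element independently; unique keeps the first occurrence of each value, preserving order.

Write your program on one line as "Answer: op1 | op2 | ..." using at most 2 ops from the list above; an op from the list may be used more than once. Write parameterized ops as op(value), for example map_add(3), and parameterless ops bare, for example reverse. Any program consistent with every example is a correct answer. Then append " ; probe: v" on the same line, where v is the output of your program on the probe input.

map_neg | reverse ; probe: [-28, 37, 11, -17, 39, 22, 33, -17]

Check, running the answer program on each example:
  [-49, 16, 25, 31, -45, -34, -16, 0, 13] -> [49, -16, -25, -31, 45, 34, 16, 0, -13] -> [-13, 0, 16, 34, 45, -31, -25, -16, 49]
  [-45, 3, 10, -18, 40, -17, -35, -16, -1] -> [45, -3, -10, 18, -40, 17, 35, 16, 1] -> [1, 16, 35, 17, -40, 18, -10, -3, 45]
  [-18, -17, 10, -14, 0, 7, 44, -25, -31] -> [18, 17, -10, 14, 0, -7, -44, 25, 31] -> [31, 25, -44, -7, 0, 14, -10, 17, 18]
  [-17, 8, 5, 37, 42, -6, -42] -> [17, -8, -5, -37, -42, 6, 42] -> [42, 6, -42, -37, -5, -8, 17]
  [-24, -46, 9] -> [24, 46, -9] -> [-9, 46, 24]
  [-5, -40, 9, 48, 12, 6, -36, -17, -5] -> [5, 40, -9, -48, -12, -6, 36, 17, 5] -> [5, 17, 36, -6, -12, -48, -9, 40, 5]
  probe: [17, -33, -22, -39, 17, -11, -37, 28] -> [-17, 33, 22, 39, -17, 11, 37, -28] -> [-28, 37, 11, -17, 39, 22, 33, -17]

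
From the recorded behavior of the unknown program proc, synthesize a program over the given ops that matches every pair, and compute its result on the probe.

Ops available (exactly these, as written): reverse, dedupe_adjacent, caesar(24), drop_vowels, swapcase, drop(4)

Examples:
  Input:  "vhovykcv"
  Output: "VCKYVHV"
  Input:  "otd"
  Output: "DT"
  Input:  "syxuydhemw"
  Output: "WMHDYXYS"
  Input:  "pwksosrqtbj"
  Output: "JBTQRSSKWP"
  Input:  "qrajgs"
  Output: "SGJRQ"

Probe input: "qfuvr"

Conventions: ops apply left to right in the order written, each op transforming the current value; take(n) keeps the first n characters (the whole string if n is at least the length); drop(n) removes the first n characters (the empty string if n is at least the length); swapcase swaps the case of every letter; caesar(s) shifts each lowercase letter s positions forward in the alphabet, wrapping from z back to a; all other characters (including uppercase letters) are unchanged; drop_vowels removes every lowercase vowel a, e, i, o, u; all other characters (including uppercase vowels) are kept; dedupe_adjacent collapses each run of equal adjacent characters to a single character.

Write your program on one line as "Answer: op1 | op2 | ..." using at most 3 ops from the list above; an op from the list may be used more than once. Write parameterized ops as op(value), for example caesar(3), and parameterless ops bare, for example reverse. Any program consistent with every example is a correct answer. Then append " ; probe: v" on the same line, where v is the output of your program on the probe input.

drop_vowels | swapcase | reverse ; probe: "RVFQ"

Check, running the answer program on each example:
  "vhovykcv" -> "vhvykcv" -> "VHVYKCV" -> "VCKYVHV"
  "otd" -> "td" -> "TD" -> "DT"
  "syxuydhemw" -> "syxydhmw" -> "SYXYDHMW" -> "WMHDYXYS"
  "pwksosrqtbj" -> "pwkssrqtbj" -> "PWKSSRQTBJ" -> "JBTQRSSKWP"
  "qrajgs" -> "qrjgs" -> "QRJGS" -> "SGJRQ"
  probe: "qfuvr" -> "qfvr" -> "QFVR" -> "RVFQ"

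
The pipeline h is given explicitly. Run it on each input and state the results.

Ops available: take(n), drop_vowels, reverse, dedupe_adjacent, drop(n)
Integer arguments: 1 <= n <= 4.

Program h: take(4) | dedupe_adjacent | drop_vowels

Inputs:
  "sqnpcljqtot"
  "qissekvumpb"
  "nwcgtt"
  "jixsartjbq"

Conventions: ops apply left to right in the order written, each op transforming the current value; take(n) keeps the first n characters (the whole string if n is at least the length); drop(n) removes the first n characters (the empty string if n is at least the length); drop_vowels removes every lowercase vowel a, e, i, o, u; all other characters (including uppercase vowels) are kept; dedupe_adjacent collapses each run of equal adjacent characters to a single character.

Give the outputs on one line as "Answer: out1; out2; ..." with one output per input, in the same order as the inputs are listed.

Execution, op by op:
  "sqnpcljqtot" -> "sqnp" -> "sqnp" -> "sqnp"
  "qissekvumpb" -> "qiss" -> "qis" -> "qs"
  "nwcgtt" -> "nwcg" -> "nwcg" -> "nwcg"
  "jixsartjbq" -> "jixs" -> "jixs" -> "jxs"

"sqnp"; "qs"; "nwcg"; "jxs"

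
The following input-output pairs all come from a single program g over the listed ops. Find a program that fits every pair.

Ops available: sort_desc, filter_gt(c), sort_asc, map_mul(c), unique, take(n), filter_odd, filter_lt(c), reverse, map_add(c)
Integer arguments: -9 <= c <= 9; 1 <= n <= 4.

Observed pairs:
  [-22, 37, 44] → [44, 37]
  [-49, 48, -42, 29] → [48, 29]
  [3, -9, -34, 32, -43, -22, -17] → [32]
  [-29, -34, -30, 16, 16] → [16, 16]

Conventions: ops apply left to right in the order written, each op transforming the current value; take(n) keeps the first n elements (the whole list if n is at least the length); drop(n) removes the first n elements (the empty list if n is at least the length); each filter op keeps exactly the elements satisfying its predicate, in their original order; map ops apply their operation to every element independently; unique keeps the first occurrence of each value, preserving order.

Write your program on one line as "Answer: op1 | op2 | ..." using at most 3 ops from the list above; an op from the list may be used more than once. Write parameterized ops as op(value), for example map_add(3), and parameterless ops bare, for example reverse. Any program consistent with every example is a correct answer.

sort_desc | take(4) | filter_gt(8)

Check, running the answer program on each example:
  [-22, 37, 44] -> [44, 37, -22] -> [44, 37, -22] -> [44, 37]
  [-49, 48, -42, 29] -> [48, 29, -42, -49] -> [48, 29, -42, -49] -> [48, 29]
  [3, -9, -34, 32, -43, -22, -17] -> [32, 3, -9, -17, -22, -34, -43] -> [32, 3, -9, -17] -> [32]
  [-29, -34, -30, 16, 16] -> [16, 16, -29, -30, -34] -> [16, 16, -29, -30] -> [16, 16]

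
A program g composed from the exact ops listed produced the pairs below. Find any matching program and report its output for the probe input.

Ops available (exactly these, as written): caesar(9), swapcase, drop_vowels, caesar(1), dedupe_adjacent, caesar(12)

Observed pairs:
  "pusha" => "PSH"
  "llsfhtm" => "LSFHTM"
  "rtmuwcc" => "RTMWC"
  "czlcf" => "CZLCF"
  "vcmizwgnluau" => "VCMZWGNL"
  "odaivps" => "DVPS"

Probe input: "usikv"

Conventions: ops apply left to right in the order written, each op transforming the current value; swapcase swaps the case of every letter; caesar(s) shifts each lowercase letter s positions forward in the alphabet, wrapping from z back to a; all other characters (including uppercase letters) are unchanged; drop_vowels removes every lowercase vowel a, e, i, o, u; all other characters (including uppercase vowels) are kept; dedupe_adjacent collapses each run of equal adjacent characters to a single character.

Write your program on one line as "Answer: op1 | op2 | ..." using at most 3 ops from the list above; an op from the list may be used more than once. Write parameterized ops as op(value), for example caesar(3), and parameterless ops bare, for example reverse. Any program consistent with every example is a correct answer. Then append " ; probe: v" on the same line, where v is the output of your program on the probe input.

drop_vowels | dedupe_adjacent | swapcase ; probe: "SKV"

Check, running the answer program on each example:
  "pusha" -> "psh" -> "psh" -> "PSH"
  "llsfhtm" -> "llsfhtm" -> "lsfhtm" -> "LSFHTM"
  "rtmuwcc" -> "rtmwcc" -> "rtmwc" -> "RTMWC"
  "czlcf" -> "czlcf" -> "czlcf" -> "CZLCF"
  "vcmizwgnluau" -> "vcmzwgnl" -> "vcmzwgnl" -> "VCMZWGNL"
  "odaivps" -> "dvps" -> "dvps" -> "DVPS"
  probe: "usikv" -> "skv" -> "skv" -> "SKV"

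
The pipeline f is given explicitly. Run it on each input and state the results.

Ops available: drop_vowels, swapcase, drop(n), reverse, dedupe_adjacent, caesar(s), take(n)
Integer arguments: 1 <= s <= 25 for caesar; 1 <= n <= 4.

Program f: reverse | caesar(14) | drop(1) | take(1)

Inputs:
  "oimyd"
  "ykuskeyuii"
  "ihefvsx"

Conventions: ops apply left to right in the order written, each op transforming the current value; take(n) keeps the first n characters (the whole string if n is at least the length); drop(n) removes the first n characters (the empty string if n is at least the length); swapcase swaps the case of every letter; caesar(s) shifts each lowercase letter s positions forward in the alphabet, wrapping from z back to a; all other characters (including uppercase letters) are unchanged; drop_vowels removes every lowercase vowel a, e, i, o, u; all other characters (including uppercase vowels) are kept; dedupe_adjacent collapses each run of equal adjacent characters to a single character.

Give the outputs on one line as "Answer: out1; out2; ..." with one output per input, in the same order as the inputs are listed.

Execution, op by op:
  "oimyd" -> "dymio" -> "rmawc" -> "mawc" -> "m"
  "ykuskeyuii" -> "iiuyeksuky" -> "wwimsygiym" -> "wimsygiym" -> "w"
  "ihefvsx" -> "xsvfehi" -> "lgjtsvw" -> "gjtsvw" -> "g"

"m"; "w"; "g"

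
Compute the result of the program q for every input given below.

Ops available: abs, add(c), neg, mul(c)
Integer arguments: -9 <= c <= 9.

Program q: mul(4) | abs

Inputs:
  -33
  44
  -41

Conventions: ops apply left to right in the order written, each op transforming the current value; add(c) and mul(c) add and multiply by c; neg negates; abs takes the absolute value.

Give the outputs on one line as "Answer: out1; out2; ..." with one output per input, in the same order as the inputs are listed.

Execution, op by op:
  -33 -> -132 -> 132
  44 -> 176 -> 176
  -41 -> -164 -> 164

132; 176; 164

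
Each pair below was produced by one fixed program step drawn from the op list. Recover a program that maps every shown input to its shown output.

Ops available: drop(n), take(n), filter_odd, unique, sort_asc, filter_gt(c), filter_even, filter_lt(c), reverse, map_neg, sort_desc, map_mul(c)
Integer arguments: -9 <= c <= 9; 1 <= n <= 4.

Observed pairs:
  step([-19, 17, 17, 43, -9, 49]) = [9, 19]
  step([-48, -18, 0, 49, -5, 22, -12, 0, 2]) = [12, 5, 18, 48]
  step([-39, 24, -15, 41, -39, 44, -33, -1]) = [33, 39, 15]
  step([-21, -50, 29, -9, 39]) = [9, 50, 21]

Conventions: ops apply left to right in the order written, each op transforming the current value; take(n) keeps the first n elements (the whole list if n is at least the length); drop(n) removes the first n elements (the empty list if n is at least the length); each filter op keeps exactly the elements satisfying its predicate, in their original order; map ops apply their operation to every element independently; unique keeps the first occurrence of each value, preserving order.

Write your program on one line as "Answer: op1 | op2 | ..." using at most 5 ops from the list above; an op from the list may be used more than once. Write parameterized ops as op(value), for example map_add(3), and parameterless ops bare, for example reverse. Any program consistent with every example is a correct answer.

reverse | filter_lt(-3) | map_neg | unique

Check, running the answer program on each example:
  [-19, 17, 17, 43, -9, 49] -> [49, -9, 43, 17, 17, -19] -> [-9, -19] -> [9, 19] -> [9, 19]
  [-48, -18, 0, 49, -5, 22, -12, 0, 2] -> [2, 0, -12, 22, -5, 49, 0, -18, -48] -> [-12, -5, -18, -48] -> [12, 5, 18, 48] -> [12, 5, 18, 48]
  [-39, 24, -15, 41, -39, 44, -33, -1] -> [-1, -33, 44, -39, 41, -15, 24, -39] -> [-33, -39, -15, -39] -> [33, 39, 15, 39] -> [33, 39, 15]
  [-21, -50, 29, -9, 39] -> [39, -9, 29, -50, -21] -> [-9, -50, -21] -> [9, 50, 21] -> [9, 50, 21]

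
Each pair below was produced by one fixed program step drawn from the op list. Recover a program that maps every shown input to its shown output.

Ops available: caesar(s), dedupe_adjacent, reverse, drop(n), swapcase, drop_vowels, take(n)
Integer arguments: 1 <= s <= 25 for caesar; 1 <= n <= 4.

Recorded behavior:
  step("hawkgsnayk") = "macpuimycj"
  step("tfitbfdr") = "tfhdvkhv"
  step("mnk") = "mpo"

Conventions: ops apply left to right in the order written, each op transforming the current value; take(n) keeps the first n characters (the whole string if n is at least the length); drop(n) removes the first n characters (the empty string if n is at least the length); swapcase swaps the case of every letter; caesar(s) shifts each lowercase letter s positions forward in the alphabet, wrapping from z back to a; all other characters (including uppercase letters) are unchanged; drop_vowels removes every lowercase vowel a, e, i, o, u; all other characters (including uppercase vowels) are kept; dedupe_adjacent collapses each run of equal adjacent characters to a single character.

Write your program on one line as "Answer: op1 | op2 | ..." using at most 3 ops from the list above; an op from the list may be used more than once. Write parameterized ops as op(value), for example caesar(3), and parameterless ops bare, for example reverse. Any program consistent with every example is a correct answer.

reverse | caesar(13) | caesar(15)

Check, running the answer program on each example:
  "hawkgsnayk" -> "kyansgkwah" -> "xlnaftxjnu" -> "macpuimycj"
  "tfitbfdr" -> "rdfbtift" -> "eqsogvsg" -> "tfhdvkhv"
  "mnk" -> "knm" -> "xaz" -> "mpo"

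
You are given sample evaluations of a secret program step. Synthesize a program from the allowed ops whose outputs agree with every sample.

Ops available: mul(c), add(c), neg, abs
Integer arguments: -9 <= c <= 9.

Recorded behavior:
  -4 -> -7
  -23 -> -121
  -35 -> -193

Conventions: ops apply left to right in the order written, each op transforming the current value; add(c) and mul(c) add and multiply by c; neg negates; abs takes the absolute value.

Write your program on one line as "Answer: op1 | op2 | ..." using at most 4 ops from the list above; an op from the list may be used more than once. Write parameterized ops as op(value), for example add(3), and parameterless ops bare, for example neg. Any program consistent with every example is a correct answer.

add(4) | mul(-6) | add(7) | mul(-1)

Check, running the answer program on each example:
  -4 -> 0 -> 0 -> 7 -> -7
  -23 -> -19 -> 114 -> 121 -> -121
  -35 -> -31 -> 186 -> 193 -> -193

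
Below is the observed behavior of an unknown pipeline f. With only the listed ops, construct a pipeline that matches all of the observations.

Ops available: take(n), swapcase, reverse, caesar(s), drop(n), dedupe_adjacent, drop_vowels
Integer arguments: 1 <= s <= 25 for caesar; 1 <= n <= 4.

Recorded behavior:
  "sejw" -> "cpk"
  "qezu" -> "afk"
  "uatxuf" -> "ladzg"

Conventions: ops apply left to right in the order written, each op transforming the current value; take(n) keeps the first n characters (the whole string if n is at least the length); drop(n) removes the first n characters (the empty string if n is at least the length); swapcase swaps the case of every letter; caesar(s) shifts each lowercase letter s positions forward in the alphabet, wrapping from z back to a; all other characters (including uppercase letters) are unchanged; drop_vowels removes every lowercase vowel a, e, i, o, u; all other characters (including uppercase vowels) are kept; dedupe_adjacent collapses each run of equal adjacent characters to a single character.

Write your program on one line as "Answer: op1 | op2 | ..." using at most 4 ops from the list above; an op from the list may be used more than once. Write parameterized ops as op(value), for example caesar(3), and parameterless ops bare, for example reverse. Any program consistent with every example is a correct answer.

caesar(25) | caesar(7) | drop(1) | reverse

Check, running the answer program on each example:
  "sejw" -> "rdiv" -> "ykpc" -> "kpc" -> "cpk"
  "qezu" -> "pdyt" -> "wkfa" -> "kfa" -> "afk"
  "uatxuf" -> "tzswte" -> "agzdal" -> "gzdal" -> "ladzg"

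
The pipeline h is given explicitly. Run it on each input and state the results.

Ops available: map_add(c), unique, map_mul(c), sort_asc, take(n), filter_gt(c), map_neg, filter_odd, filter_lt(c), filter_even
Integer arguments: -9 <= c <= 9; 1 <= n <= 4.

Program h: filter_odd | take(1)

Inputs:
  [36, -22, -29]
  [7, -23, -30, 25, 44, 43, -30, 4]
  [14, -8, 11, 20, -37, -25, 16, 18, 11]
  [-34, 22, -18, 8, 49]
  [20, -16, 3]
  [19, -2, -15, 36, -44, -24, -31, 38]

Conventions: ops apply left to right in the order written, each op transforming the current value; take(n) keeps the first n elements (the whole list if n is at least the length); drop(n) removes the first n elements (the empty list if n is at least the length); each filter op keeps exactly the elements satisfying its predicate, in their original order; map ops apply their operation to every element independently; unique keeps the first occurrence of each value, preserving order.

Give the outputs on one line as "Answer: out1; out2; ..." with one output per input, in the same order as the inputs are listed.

Execution, op by op:
  [36, -22, -29] -> [-29] -> [-29]
  [7, -23, -30, 25, 44, 43, -30, 4] -> [7, -23, 25, 43] -> [7]
  [14, -8, 11, 20, -37, -25, 16, 18, 11] -> [11, -37, -25, 11] -> [11]
  [-34, 22, -18, 8, 49] -> [49] -> [49]
  [20, -16, 3] -> [3] -> [3]
  [19, -2, -15, 36, -44, -24, -31, 38] -> [19, -15, -31] -> [19]

[-29]; [7]; [11]; [49]; [3]; [19]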